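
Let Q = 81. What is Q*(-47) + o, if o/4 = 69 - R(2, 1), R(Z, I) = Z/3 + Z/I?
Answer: -10625/3 ≈ -3541.7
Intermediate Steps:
R(Z, I) = Z/3 + Z/I (R(Z, I) = Z*(⅓) + Z/I = Z/3 + Z/I)
o = 796/3 (o = 4*(69 - ((⅓)*2 + 2/1)) = 4*(69 - (⅔ + 2*1)) = 4*(69 - (⅔ + 2)) = 4*(69 - 1*8/3) = 4*(69 - 8/3) = 4*(199/3) = 796/3 ≈ 265.33)
Q*(-47) + o = 81*(-47) + 796/3 = -3807 + 796/3 = -10625/3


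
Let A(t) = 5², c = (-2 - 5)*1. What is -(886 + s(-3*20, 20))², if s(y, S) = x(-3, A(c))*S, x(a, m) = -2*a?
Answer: -1012036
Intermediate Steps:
c = -7 (c = -7*1 = -7)
A(t) = 25
s(y, S) = 6*S (s(y, S) = (-2*(-3))*S = 6*S)
-(886 + s(-3*20, 20))² = -(886 + 6*20)² = -(886 + 120)² = -1*1006² = -1*1012036 = -1012036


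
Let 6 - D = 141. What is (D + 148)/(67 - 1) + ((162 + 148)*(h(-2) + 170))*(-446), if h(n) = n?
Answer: -1533026867/66 ≈ -2.3228e+7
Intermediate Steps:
D = -135 (D = 6 - 1*141 = 6 - 141 = -135)
(D + 148)/(67 - 1) + ((162 + 148)*(h(-2) + 170))*(-446) = (-135 + 148)/(67 - 1) + ((162 + 148)*(-2 + 170))*(-446) = 13/66 + (310*168)*(-446) = 13*(1/66) + 52080*(-446) = 13/66 - 23227680 = -1533026867/66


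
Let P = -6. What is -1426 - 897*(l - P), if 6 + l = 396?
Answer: -356638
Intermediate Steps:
l = 390 (l = -6 + 396 = 390)
-1426 - 897*(l - P) = -1426 - 897*(390 - 1*(-6)) = -1426 - 897*(390 + 6) = -1426 - 897*396 = -1426 - 355212 = -356638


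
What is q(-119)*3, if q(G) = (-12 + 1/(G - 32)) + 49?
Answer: 16758/151 ≈ 110.98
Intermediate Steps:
q(G) = 37 + 1/(-32 + G) (q(G) = (-12 + 1/(-32 + G)) + 49 = 37 + 1/(-32 + G))
q(-119)*3 = ((-1183 + 37*(-119))/(-32 - 119))*3 = ((-1183 - 4403)/(-151))*3 = -1/151*(-5586)*3 = (5586/151)*3 = 16758/151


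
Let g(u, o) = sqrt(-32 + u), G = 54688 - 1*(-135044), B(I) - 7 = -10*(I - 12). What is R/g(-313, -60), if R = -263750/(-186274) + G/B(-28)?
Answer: -1611340219*I*sqrt(345)/1188893805 ≈ -25.174*I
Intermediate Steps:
B(I) = 127 - 10*I (B(I) = 7 - 10*(I - 12) = 7 - 10*(-12 + I) = 7 + (120 - 10*I) = 127 - 10*I)
G = 189732 (G = 54688 + 135044 = 189732)
R = 1611340219/3446069 (R = -263750/(-186274) + 189732/(127 - 10*(-28)) = -263750*(-1/186274) + 189732/(127 + 280) = 131875/93137 + 189732/407 = 1611340219/3446069 ≈ 467.59)
R/g(-313, -60) = 1611340219/(3446069*(sqrt(-32 - 313))) = 1611340219/(3446069*(sqrt(-345))) = 1611340219/(3446069*((I*sqrt(345)))) = 1611340219*(-I*sqrt(345)/345)/3446069 = -1611340219*I*sqrt(345)/1188893805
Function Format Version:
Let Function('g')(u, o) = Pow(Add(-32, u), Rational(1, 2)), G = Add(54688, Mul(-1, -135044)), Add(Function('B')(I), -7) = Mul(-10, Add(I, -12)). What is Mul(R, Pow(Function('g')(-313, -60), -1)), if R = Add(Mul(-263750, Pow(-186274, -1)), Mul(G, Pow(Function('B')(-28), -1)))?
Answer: Mul(Rational(-1611340219, 1188893805), I, Pow(345, Rational(1, 2))) ≈ Mul(-25.174, I)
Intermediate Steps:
Function('B')(I) = Add(127, Mul(-10, I)) (Function('B')(I) = Add(7, Mul(-10, Add(I, -12))) = Add(7, Mul(-10, Add(-12, I))) = Add(7, Add(120, Mul(-10, I))) = Add(127, Mul(-10, I)))
G = 189732 (G = Add(54688, 135044) = 189732)
R = Rational(1611340219, 3446069) (R = Add(Mul(-263750, Pow(-186274, -1)), Mul(189732, Pow(Add(127, Mul(-10, -28)), -1))) = Add(Mul(-263750, Rational(-1, 186274)), Mul(189732, Pow(Add(127, 280), -1))) = Add(Rational(131875, 93137), Mul(189732, Pow(407, -1))) = Add(Rational(131875, 93137), Mul(189732, Rational(1, 407))) = Add(Rational(131875, 93137), Rational(189732, 407)) = Rational(1611340219, 3446069) ≈ 467.59)
Mul(R, Pow(Function('g')(-313, -60), -1)) = Mul(Rational(1611340219, 3446069), Pow(Pow(Add(-32, -313), Rational(1, 2)), -1)) = Mul(Rational(1611340219, 3446069), Pow(Pow(-345, Rational(1, 2)), -1)) = Mul(Rational(1611340219, 3446069), Pow(Mul(I, Pow(345, Rational(1, 2))), -1)) = Mul(Rational(1611340219, 3446069), Mul(Rational(-1, 345), I, Pow(345, Rational(1, 2)))) = Mul(Rational(-1611340219, 1188893805), I, Pow(345, Rational(1, 2)))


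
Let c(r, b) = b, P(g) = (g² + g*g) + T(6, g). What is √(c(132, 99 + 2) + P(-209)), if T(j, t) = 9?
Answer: 4*√5467 ≈ 295.76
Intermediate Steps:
P(g) = 9 + 2*g² (P(g) = (g² + g*g) + 9 = (g² + g²) + 9 = 2*g² + 9 = 9 + 2*g²)
√(c(132, 99 + 2) + P(-209)) = √((99 + 2) + (9 + 2*(-209)²)) = √(101 + (9 + 2*43681)) = √(101 + (9 + 87362)) = √(101 + 87371) = √87472 = 4*√5467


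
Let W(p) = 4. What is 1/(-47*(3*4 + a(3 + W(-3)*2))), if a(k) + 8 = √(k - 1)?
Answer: -2/141 + √10/282 ≈ -0.0029706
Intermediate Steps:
a(k) = -8 + √(-1 + k) (a(k) = -8 + √(k - 1) = -8 + √(-1 + k))
1/(-47*(3*4 + a(3 + W(-3)*2))) = 1/(-47*(3*4 + (-8 + √(-1 + (3 + 4*2))))) = 1/(-47*(12 + (-8 + √(-1 + (3 + 8))))) = 1/(-47*(12 + (-8 + √(-1 + 11)))) = 1/(-47*(12 + (-8 + √10))) = 1/(-47*(4 + √10)) = 1/(-188 - 47*√10)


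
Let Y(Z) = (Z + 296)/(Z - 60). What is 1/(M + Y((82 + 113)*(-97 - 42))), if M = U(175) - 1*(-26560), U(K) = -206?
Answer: 27165/715933219 ≈ 3.7943e-5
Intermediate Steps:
Y(Z) = (296 + Z)/(-60 + Z)
M = 26354 (M = -206 - 1*(-26560) = -206 + 26560 = 26354)
1/(M + Y((82 + 113)*(-97 - 42))) = 1/(26354 + (296 + (82 + 113)*(-97 - 42))/(-60 + (82 + 113)*(-97 - 42))) = 1/(26354 + (296 + 195*(-139))/(-60 + 195*(-139))) = 1/(26354 + (296 - 27105)/(-60 - 27105)) = 1/(26354 - 26809/(-27165)) = 1/(26354 - 1/27165*(-26809)) = 1/(26354 + 26809/27165) = 1/(715933219/27165) = 27165/715933219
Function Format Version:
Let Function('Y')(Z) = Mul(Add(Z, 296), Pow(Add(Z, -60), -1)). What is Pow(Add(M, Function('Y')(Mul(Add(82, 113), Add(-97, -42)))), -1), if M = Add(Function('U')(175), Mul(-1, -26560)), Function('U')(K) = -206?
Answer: Rational(27165, 715933219) ≈ 3.7943e-5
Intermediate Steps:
Function('Y')(Z) = Mul(Pow(Add(-60, Z), -1), Add(296, Z)) (Function('Y')(Z) = Mul(Add(296, Z), Pow(Add(-60, Z), -1)) = Mul(Pow(Add(-60, Z), -1), Add(296, Z)))
M = 26354 (M = Add(-206, Mul(-1, -26560)) = Add(-206, 26560) = 26354)
Pow(Add(M, Function('Y')(Mul(Add(82, 113), Add(-97, -42)))), -1) = Pow(Add(26354, Mul(Pow(Add(-60, Mul(Add(82, 113), Add(-97, -42))), -1), Add(296, Mul(Add(82, 113), Add(-97, -42))))), -1) = Pow(Add(26354, Mul(Pow(Add(-60, Mul(195, -139)), -1), Add(296, Mul(195, -139)))), -1) = Pow(Add(26354, Mul(Pow(Add(-60, -27105), -1), Add(296, -27105))), -1) = Pow(Add(26354, Mul(Pow(-27165, -1), -26809)), -1) = Pow(Add(26354, Mul(Rational(-1, 27165), -26809)), -1) = Pow(Add(26354, Rational(26809, 27165)), -1) = Pow(Rational(715933219, 27165), -1) = Rational(27165, 715933219)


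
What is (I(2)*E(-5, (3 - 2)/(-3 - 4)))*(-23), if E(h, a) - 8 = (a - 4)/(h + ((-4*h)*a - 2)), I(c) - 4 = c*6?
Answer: -9296/3 ≈ -3098.7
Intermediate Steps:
I(c) = 4 + 6*c (I(c) = 4 + c*6 = 4 + 6*c)
E(h, a) = 8 + (-4 + a)/(-2 + h - 4*a*h) (E(h, a) = 8 + (a - 4)/(h + ((-4*h)*a - 2)) = 8 + (-4 + a)/(h + (-4*a*h - 2)) = 8 + (-4 + a)/(h + (-2 - 4*a*h)) = 8 + (-4 + a)/(-2 + h - 4*a*h))
(I(2)*E(-5, (3 - 2)/(-3 - 4)))*(-23) = ((4 + 6*2)*((20 - (3 - 2)/(-3 - 4) - 8*(-5) + 32*((3 - 2)/(-3 - 4))*(-5))/(2 - 1*(-5) + 4*((3 - 2)/(-3 - 4))*(-5))))*(-23) = ((4 + 12)*((20 - 1/(-7) + 40 + 32*(1/(-7))*(-5))/(2 + 5 + 4*(1/(-7))*(-5))))*(-23) = (16*((20 - (-1)/7 + 40 + 32*(1*(-⅐))*(-5))/(2 + 5 + 4*(1*(-⅐))*(-5))))*(-23) = (16*((20 - 1*(-⅐) + 40 + 32*(-⅐)*(-5))/(2 + 5 + 4*(-⅐)*(-5))))*(-23) = (16*((20 + ⅐ + 40 + 160/7)/(2 + 5 + 20/7)))*(-23) = (16*(83/(69/7)))*(-23) = (16*((7/69)*83))*(-23) = (16*(581/69))*(-23) = (9296/69)*(-23) = -9296/3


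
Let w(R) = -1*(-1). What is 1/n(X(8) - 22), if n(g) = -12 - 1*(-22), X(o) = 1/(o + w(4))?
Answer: ⅒ ≈ 0.10000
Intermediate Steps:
w(R) = 1
X(o) = 1/(1 + o) (X(o) = 1/(o + 1) = 1/(1 + o))
n(g) = 10 (n(g) = -12 + 22 = 10)
1/n(X(8) - 22) = 1/10 = ⅒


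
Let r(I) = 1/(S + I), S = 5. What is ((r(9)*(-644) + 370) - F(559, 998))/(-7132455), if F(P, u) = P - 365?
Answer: -26/1426491 ≈ -1.8227e-5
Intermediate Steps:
F(P, u) = -365 + P
r(I) = 1/(5 + I)
((r(9)*(-644) + 370) - F(559, 998))/(-7132455) = ((-644/(5 + 9) + 370) - (-365 + 559))/(-7132455) = ((-644/14 + 370) - 1*194)*(-1/7132455) = (((1/14)*(-644) + 370) - 194)*(-1/7132455) = ((-46 + 370) - 194)*(-1/7132455) = (324 - 194)*(-1/7132455) = 130*(-1/7132455) = -26/1426491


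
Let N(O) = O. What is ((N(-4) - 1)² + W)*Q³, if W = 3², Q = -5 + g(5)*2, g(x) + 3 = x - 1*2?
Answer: -4250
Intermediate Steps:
g(x) = -5 + x (g(x) = -3 + (x - 1*2) = -3 + (x - 2) = -3 + (-2 + x) = -5 + x)
Q = -5 (Q = -5 + (-5 + 5)*2 = -5 + 0*2 = -5 + 0 = -5)
W = 9
((N(-4) - 1)² + W)*Q³ = ((-4 - 1)² + 9)*(-5)³ = ((-5)² + 9)*(-125) = (25 + 9)*(-125) = 34*(-125) = -4250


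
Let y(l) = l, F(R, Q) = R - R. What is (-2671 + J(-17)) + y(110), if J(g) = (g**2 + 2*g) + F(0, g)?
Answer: -2306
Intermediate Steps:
F(R, Q) = 0
J(g) = g**2 + 2*g (J(g) = (g**2 + 2*g) + 0 = g**2 + 2*g)
(-2671 + J(-17)) + y(110) = (-2671 - 17*(2 - 17)) + 110 = (-2671 - 17*(-15)) + 110 = (-2671 + 255) + 110 = -2416 + 110 = -2306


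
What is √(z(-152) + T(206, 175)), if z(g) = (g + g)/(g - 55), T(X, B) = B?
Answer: √840167/69 ≈ 13.284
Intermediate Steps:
z(g) = 2*g/(-55 + g) (z(g) = (2*g)/(-55 + g) = 2*g/(-55 + g))
√(z(-152) + T(206, 175)) = √(2*(-152)/(-55 - 152) + 175) = √(2*(-152)/(-207) + 175) = √(2*(-152)*(-1/207) + 175) = √(304/207 + 175) = √(36529/207) = √840167/69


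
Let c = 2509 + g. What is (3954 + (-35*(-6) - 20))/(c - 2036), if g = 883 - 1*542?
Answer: 56/11 ≈ 5.0909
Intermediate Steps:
g = 341 (g = 883 - 542 = 341)
c = 2850 (c = 2509 + 341 = 2850)
(3954 + (-35*(-6) - 20))/(c - 2036) = (3954 + (-35*(-6) - 20))/(2850 - 2036) = (3954 + (210 - 20))/814 = (3954 + 190)*(1/814) = 4144*(1/814) = 56/11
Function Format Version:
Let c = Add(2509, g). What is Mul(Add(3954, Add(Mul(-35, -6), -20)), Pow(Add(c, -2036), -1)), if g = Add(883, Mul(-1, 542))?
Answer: Rational(56, 11) ≈ 5.0909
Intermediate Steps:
g = 341 (g = Add(883, -542) = 341)
c = 2850 (c = Add(2509, 341) = 2850)
Mul(Add(3954, Add(Mul(-35, -6), -20)), Pow(Add(c, -2036), -1)) = Mul(Add(3954, Add(Mul(-35, -6), -20)), Pow(Add(2850, -2036), -1)) = Mul(Add(3954, Add(210, -20)), Pow(814, -1)) = Mul(Add(3954, 190), Rational(1, 814)) = Mul(4144, Rational(1, 814)) = Rational(56, 11)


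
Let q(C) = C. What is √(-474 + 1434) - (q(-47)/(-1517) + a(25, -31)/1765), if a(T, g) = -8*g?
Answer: -459171/2677505 + 8*√15 ≈ 30.812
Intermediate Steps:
√(-474 + 1434) - (q(-47)/(-1517) + a(25, -31)/1765) = √(-474 + 1434) - (-47/(-1517) - 8*(-31)/1765) = √960 - (-47*(-1/1517) + 248*(1/1765)) = 8*√15 - (47/1517 + 248/1765) = 8*√15 - 1*459171/2677505 = 8*√15 - 459171/2677505 = -459171/2677505 + 8*√15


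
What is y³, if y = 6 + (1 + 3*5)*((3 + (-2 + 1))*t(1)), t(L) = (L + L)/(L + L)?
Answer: 54872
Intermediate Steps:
t(L) = 1 (t(L) = (2*L)/((2*L)) = (2*L)*(1/(2*L)) = 1)
y = 38 (y = 6 + (1 + 3*5)*((3 + (-2 + 1))*1) = 6 + (1 + 15)*((3 - 1)*1) = 6 + 16*(2*1) = 6 + 16*2 = 6 + 32 = 38)
y³ = 38³ = 54872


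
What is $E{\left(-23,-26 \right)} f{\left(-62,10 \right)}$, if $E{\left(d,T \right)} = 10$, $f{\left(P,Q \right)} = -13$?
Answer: $-130$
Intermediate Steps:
$E{\left(-23,-26 \right)} f{\left(-62,10 \right)} = 10 \left(-13\right) = -130$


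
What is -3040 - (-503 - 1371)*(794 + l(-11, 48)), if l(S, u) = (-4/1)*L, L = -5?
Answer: 1522396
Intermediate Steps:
l(S, u) = 20 (l(S, u) = -4/1*(-5) = -4*1*(-5) = -4*(-5) = 20)
-3040 - (-503 - 1371)*(794 + l(-11, 48)) = -3040 - (-503 - 1371)*(794 + 20) = -3040 - (-1874)*814 = -3040 - 1*(-1525436) = -3040 + 1525436 = 1522396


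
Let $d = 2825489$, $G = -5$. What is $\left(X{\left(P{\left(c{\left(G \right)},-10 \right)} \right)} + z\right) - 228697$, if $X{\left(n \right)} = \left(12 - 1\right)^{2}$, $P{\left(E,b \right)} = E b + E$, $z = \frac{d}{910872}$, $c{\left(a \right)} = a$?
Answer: $- \frac{208200652783}{910872} \approx -2.2857 \cdot 10^{5}$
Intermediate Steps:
$z = \frac{2825489}{910872} \approx 3.102$
$P{\left(E,b \right)} = E + E b$
$X{\left(n \right)} = 121$ ($X{\left(n \right)} = 11^{2} = 121$)
$\left(X{\left(P{\left(c{\left(G \right)},-10 \right)} \right)} + z\right) - 228697 = \left(121 + \frac{2825489}{910872}\right) - 228697 = \frac{113041001}{910872} - 228697 = - \frac{208200652783}{910872}$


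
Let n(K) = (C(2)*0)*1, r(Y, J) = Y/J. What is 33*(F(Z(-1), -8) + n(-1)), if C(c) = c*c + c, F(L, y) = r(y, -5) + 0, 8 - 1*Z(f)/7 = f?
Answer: 264/5 ≈ 52.800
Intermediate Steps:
Z(f) = 56 - 7*f
F(L, y) = -y/5 (F(L, y) = y/(-5) + 0 = y*(-1/5) + 0 = -y/5 + 0 = -y/5)
C(c) = c + c**2 (C(c) = c**2 + c = c + c**2)
n(K) = 0 (n(K) = ((2*(1 + 2))*0)*1 = ((2*3)*0)*1 = (6*0)*1 = 0*1 = 0)
33*(F(Z(-1), -8) + n(-1)) = 33*(-1/5*(-8) + 0) = 33*(8/5 + 0) = 33*(8/5) = 264/5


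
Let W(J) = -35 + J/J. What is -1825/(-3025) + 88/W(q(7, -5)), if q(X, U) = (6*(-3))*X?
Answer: -4083/2057 ≈ -1.9849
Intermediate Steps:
q(X, U) = -18*X
W(J) = -34 (W(J) = -35 + 1 = -34)
-1825/(-3025) + 88/W(q(7, -5)) = -1825/(-3025) + 88/(-34) = -1825*(-1/3025) + 88*(-1/34) = 73/121 - 44/17 = -4083/2057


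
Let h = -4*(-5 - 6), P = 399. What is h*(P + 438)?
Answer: 36828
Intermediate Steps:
h = 44 (h = -4*(-11) = 44)
h*(P + 438) = 44*(399 + 438) = 44*837 = 36828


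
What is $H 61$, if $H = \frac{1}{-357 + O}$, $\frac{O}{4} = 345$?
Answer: $\frac{61}{1023} \approx 0.059629$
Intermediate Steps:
$O = 1380$ ($O = 4 \cdot 345 = 1380$)
$H = \frac{1}{1023}$ ($H = \frac{1}{-357 + 1380} = \frac{1}{1023} \approx 0.00097752$)
$H 61 = \frac{1}{1023} \cdot 61 = \frac{61}{1023}$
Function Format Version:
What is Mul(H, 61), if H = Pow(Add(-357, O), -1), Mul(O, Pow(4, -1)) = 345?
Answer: Rational(61, 1023) ≈ 0.059629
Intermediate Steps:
O = 1380 (O = Mul(4, 345) = 1380)
H = Rational(1, 1023) (H = Pow(Add(-357, 1380), -1) = Pow(1023, -1) = Rational(1, 1023) ≈ 0.00097752)
Mul(H, 61) = Mul(Rational(1, 1023), 61) = Rational(61, 1023)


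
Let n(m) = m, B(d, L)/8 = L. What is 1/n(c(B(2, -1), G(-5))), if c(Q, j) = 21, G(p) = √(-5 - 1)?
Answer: 1/21 ≈ 0.047619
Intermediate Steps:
B(d, L) = 8*L
G(p) = I*√6 (G(p) = √(-6) = I*√6)
1/n(c(B(2, -1), G(-5))) = 1/21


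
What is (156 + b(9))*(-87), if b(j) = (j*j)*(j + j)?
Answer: -140418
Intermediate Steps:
b(j) = 2*j**3 (b(j) = j**2*(2*j) = 2*j**3)
(156 + b(9))*(-87) = (156 + 2*9**3)*(-87) = (156 + 2*729)*(-87) = (156 + 1458)*(-87) = 1614*(-87) = -140418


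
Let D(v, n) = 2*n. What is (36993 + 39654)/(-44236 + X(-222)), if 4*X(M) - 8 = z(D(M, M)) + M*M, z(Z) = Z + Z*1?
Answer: -76647/32135 ≈ -2.3852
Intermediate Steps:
z(Z) = 2*Z (z(Z) = Z + Z = 2*Z)
X(M) = 2 + M + M**2/4 (X(M) = 2 + (2*(2*M) + M*M)/4 = 2 + (4*M + M**2)/4 = 2 + (M**2 + 4*M)/4 = 2 + (M + M**2/4) = 2 + M + M**2/4)
(36993 + 39654)/(-44236 + X(-222)) = (36993 + 39654)/(-44236 + (2 - 222 + (1/4)*(-222)**2)) = 76647/(-44236 + (2 - 222 + (1/4)*49284)) = 76647/(-44236 + (2 - 222 + 12321)) = 76647/(-44236 + 12101) = 76647/(-32135) = 76647*(-1/32135) = -76647/32135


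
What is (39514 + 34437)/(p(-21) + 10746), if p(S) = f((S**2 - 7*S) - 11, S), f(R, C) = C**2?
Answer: 73951/11187 ≈ 6.6104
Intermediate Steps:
p(S) = S**2
(39514 + 34437)/(p(-21) + 10746) = (39514 + 34437)/((-21)**2 + 10746) = 73951/(441 + 10746) = 73951/11187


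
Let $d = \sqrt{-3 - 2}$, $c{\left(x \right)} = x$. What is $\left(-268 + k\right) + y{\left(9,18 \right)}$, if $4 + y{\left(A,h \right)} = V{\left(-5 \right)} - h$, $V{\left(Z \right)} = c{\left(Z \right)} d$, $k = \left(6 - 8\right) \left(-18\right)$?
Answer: $-254 - 5 i \sqrt{5} \approx -254.0 - 11.18 i$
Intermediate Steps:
$d = i \sqrt{5}$ ($d = \sqrt{-5} = i \sqrt{5} \approx 2.2361 i$)
$k = 36$ ($k = \left(-2\right) \left(-18\right) = 36$)
$V{\left(Z \right)} = i Z \sqrt{5}$ ($V{\left(Z \right)} = Z i \sqrt{5} = i Z \sqrt{5}$)
$y{\left(A,h \right)} = -4 - h - 5 i \sqrt{5}$ ($y{\left(A,h \right)} = -4 - \left(h - i \left(-5\right) \sqrt{5}\right) = -4 - \left(h + 5 i \sqrt{5}\right) = -4 - h - 5 i \sqrt{5}$)
$\left(-268 + k\right) + y{\left(9,18 \right)} = \left(-268 + 36\right) - \left(22 + 5 i \sqrt{5}\right) = -232 - \left(22 + 5 i \sqrt{5}\right) = -254 - 5 i \sqrt{5}$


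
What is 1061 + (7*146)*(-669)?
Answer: -682657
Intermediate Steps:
1061 + (7*146)*(-669) = 1061 + 1022*(-669) = 1061 - 683718 = -682657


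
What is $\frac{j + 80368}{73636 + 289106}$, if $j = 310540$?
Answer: $\frac{195454}{181371} \approx 1.0776$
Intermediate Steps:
$\frac{j + 80368}{73636 + 289106} = \frac{310540 + 80368}{73636 + 289106} = \frac{390908}{362742} = 390908 \cdot \frac{1}{362742} = \frac{195454}{181371}$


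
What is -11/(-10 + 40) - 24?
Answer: -731/30 ≈ -24.367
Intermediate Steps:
-11/(-10 + 40) - 24 = -11/30 - 24 = -731/30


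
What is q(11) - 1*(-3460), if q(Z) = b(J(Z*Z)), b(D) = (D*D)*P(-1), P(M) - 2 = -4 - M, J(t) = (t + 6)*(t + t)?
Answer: -944575296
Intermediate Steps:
J(t) = 2*t*(6 + t) (J(t) = (6 + t)*(2*t) = 2*t*(6 + t))
P(M) = -2 - M (P(M) = 2 + (-4 - M) = -2 - M)
b(D) = -D² (b(D) = (D*D)*(-2 - 1*(-1)) = D²*(-2 + 1) = D²*(-1) = -D²)
q(Z) = -4*Z⁴*(6 + Z²)² (q(Z) = -(2*(Z*Z)*(6 + Z*Z))² = -(2*Z²*(6 + Z²))² = -4*Z⁴*(6 + Z²)²)
q(11) - 1*(-3460) = -4*11⁴*(6 + 11²)² - 1*(-3460) = -4*14641*(6 + 121)² + 3460 = -4*14641*127² + 3460 = -4*14641*16129 + 3460 = -944578756 + 3460 = -944575296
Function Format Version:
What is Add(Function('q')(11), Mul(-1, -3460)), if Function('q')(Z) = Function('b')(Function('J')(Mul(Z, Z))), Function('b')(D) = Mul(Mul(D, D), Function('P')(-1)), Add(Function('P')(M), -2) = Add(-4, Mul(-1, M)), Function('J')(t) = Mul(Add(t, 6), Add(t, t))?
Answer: -944575296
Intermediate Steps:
Function('J')(t) = Mul(2, t, Add(6, t)) (Function('J')(t) = Mul(Add(6, t), Mul(2, t)) = Mul(2, t, Add(6, t)))
Function('P')(M) = Add(-2, Mul(-1, M)) (Function('P')(M) = Add(2, Add(-4, Mul(-1, M))) = Add(-2, Mul(-1, M)))
Function('b')(D) = Mul(-1, Pow(D, 2)) (Function('b')(D) = Mul(Mul(D, D), Add(-2, Mul(-1, -1))) = Mul(Pow(D, 2), Add(-2, 1)) = Mul(Pow(D, 2), -1) = Mul(-1, Pow(D, 2)))
Function('q')(Z) = Mul(-4, Pow(Z, 4), Pow(Add(6, Pow(Z, 2)), 2)) (Function('q')(Z) = Mul(-1, Pow(Mul(2, Mul(Z, Z), Add(6, Mul(Z, Z))), 2)) = Mul(-1, Pow(Mul(2, Pow(Z, 2), Add(6, Pow(Z, 2))), 2)) = Mul(-1, Mul(4, Pow(Z, 4), Pow(Add(6, Pow(Z, 2)), 2))) = Mul(-4, Pow(Z, 4), Pow(Add(6, Pow(Z, 2)), 2)))
Add(Function('q')(11), Mul(-1, -3460)) = Add(Mul(-4, Pow(11, 4), Pow(Add(6, Pow(11, 2)), 2)), Mul(-1, -3460)) = Add(Mul(-4, 14641, Pow(Add(6, 121), 2)), 3460) = Add(Mul(-4, 14641, Pow(127, 2)), 3460) = Add(Mul(-4, 14641, 16129), 3460) = Add(-944578756, 3460) = -944575296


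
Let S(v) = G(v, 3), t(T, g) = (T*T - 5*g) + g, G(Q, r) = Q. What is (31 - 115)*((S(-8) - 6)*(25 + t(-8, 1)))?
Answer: 99960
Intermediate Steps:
t(T, g) = T² - 4*g (t(T, g) = (T² - 5*g) + g = T² - 4*g)
S(v) = v
(31 - 115)*((S(-8) - 6)*(25 + t(-8, 1))) = (31 - 115)*((-8 - 6)*(25 + ((-8)² - 4*1))) = -(-1176)*(25 + (64 - 4)) = -(-1176)*(25 + 60) = -(-1176)*85 = -84*(-1190) = 99960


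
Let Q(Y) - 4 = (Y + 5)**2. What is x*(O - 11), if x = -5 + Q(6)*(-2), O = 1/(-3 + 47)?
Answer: 123165/44 ≈ 2799.2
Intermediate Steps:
Q(Y) = 4 + (5 + Y)**2 (Q(Y) = 4 + (Y + 5)**2 = 4 + (5 + Y)**2)
O = 1/44 ≈ 0.022727
x = -255 (x = -5 + (4 + (5 + 6)**2)*(-2) = -5 + (4 + 11**2)*(-2) = -5 + (4 + 121)*(-2) = -5 + 125*(-2) = -5 - 250 = -255)
x*(O - 11) = -255*(1/44 - 11) = -255*(-483/44) = 123165/44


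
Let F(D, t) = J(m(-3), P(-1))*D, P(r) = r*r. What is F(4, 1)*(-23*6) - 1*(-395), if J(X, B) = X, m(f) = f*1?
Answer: 2051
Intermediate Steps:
P(r) = r**2
m(f) = f
F(D, t) = -3*D
F(4, 1)*(-23*6) - 1*(-395) = (-3*4)*(-23*6) - 1*(-395) = -12*(-138) + 395 = 1656 + 395 = 2051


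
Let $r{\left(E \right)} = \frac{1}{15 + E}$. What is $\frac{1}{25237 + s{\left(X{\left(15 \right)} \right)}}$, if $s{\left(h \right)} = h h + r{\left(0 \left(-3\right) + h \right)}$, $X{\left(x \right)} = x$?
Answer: $\frac{30}{763861} \approx 3.9274 \cdot 10^{-5}$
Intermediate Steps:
$s{\left(h \right)} = h^{2} + \frac{1}{15 + h}$ ($s{\left(h \right)} = h h + \frac{1}{15 + \left(0 \left(-3\right) + h\right)} = h^{2} + \frac{1}{15 + \left(0 + h\right)} = h^{2} + \frac{1}{15 + h}$)
$\frac{1}{25237 + s{\left(X{\left(15 \right)} \right)}} = \frac{1}{25237 + \frac{1 + 15^{2} \left(15 + 15\right)}{15 + 15}} = \frac{1}{25237 + \frac{1 + 225 \cdot 30}{30}} = \frac{1}{25237 + \frac{1 + 6750}{30}} = \frac{1}{25237 + \frac{1}{30} \cdot 6751} = \frac{1}{25237 + \frac{6751}{30}} = \frac{1}{\frac{763861}{30}} = \frac{30}{763861}$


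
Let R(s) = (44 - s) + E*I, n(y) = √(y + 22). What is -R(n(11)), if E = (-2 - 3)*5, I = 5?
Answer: 81 + √33 ≈ 86.745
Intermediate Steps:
n(y) = √(22 + y)
E = -25 (E = -5*5 = -25)
R(s) = -81 - s (R(s) = (44 - s) - 25*5 = (44 - s) - 125 = -81 - s)
-R(n(11)) = -(-81 - √(22 + 11)) = -(-81 - √33) = 81 + √33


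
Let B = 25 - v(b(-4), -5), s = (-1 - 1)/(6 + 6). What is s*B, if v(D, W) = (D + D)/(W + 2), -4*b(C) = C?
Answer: -77/18 ≈ -4.2778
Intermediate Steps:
b(C) = -C/4
s = -⅙ (s = -2/12 = -2*1/12 = -⅙ ≈ -0.16667)
v(D, W) = 2*D/(2 + W) (v(D, W) = (2*D)/(2 + W) = 2*D/(2 + W))
B = 77/3 (B = 25 - 2*(-¼*(-4))/(2 - 5) = 25 - 2/(-3) = 25 - 2*(-1)/3 = 25 - 1*(-⅔) = 25 + ⅔ = 77/3 ≈ 25.667)
s*B = -⅙*77/3 = -77/18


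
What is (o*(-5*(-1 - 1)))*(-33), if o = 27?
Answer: -8910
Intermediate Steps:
(o*(-5*(-1 - 1)))*(-33) = (27*(-5*(-1 - 1)))*(-33) = (27*(-5*(-2)))*(-33) = (27*10)*(-33) = 270*(-33) = -8910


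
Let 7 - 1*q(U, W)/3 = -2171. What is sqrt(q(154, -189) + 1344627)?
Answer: 9*sqrt(16681) ≈ 1162.4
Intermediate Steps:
q(U, W) = 6534 (q(U, W) = 21 - 3*(-2171) = 21 + 6513 = 6534)
sqrt(q(154, -189) + 1344627) = sqrt(6534 + 1344627) = sqrt(1351161) = 9*sqrt(16681)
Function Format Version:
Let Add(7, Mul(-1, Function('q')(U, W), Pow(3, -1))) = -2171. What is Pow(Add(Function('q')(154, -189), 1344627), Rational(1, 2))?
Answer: Mul(9, Pow(16681, Rational(1, 2))) ≈ 1162.4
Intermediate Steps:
Function('q')(U, W) = 6534 (Function('q')(U, W) = Add(21, Mul(-3, -2171)) = Add(21, 6513) = 6534)
Pow(Add(Function('q')(154, -189), 1344627), Rational(1, 2)) = Pow(Add(6534, 1344627), Rational(1, 2)) = Pow(1351161, Rational(1, 2)) = Mul(9, Pow(16681, Rational(1, 2)))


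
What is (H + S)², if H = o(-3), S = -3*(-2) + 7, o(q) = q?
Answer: 100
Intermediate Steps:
S = 13 (S = 6 + 7 = 13)
H = -3
(H + S)² = (-3 + 13)² = 10² = 100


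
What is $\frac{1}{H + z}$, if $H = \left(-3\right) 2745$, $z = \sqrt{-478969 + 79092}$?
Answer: $- \frac{8235}{68215102} - \frac{i \sqrt{399877}}{68215102} \approx -0.00012072 - 9.2701 \cdot 10^{-6} i$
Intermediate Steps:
$z = i \sqrt{399877}$ ($z = \sqrt{-399877} = i \sqrt{399877} \approx 632.36 i$)
$H = -8235$
$\frac{1}{H + z} = \frac{1}{-8235 + i \sqrt{399877}}$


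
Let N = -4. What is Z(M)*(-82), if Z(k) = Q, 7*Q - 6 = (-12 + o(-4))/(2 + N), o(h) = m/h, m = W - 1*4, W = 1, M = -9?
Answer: -3813/28 ≈ -136.18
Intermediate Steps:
m = -3 (m = 1 - 1*4 = 1 - 4 = -3)
o(h) = -3/h
Q = 93/56 (Q = 6/7 + ((-12 - 3/(-4))/(2 - 4))/7 = 6/7 + ((-12 - 3*(-1/4))/(-2))/7 = 6/7 + ((-12 + 3/4)*(-1/2))/7 = 6/7 + (-45/4*(-1/2))/7 = 6/7 + (1/7)*(45/8) = 6/7 + 45/56 = 93/56 ≈ 1.6607)
Z(k) = 93/56
Z(M)*(-82) = (93/56)*(-82) = -3813/28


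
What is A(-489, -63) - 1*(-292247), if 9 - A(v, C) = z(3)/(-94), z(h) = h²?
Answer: 27472073/94 ≈ 2.9226e+5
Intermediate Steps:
A(v, C) = 855/94 (A(v, C) = 9 - 3²/(-94) = 9 - 9*(-1)/94 = 9 - 1*(-9/94) = 9 + 9/94 = 855/94)
A(-489, -63) - 1*(-292247) = 855/94 - 1*(-292247) = 855/94 + 292247 = 27472073/94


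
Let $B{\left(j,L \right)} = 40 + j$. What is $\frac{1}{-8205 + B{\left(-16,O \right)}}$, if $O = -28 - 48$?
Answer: $- \frac{1}{8181} \approx -0.00012223$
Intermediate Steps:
$O = -76$
$\frac{1}{-8205 + B{\left(-16,O \right)}} = \frac{1}{-8205 + \left(40 - 16\right)} = \frac{1}{-8205 + 24} = \frac{1}{-8181} = - \frac{1}{8181}$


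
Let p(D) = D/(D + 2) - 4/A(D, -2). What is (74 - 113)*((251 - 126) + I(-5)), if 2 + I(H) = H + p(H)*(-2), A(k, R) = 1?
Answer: -4784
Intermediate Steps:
p(D) = -4 + D/(2 + D) (p(D) = D/(D + 2) - 4/1 = D/(2 + D) - 4*1 = D/(2 + D) - 4 = -4 + D/(2 + D))
I(H) = -2 + H - 2*(-8 - 3*H)/(2 + H) (I(H) = -2 + (H + ((-8 - 3*H)/(2 + H))*(-2)) = -2 + (H - 2*(-8 - 3*H)/(2 + H)) = -2 + H - 2*(-8 - 3*H)/(2 + H))
(74 - 113)*((251 - 126) + I(-5)) = (74 - 113)*((251 - 126) + (12 + (-5)² + 6*(-5))/(2 - 5)) = -39*(125 + (12 + 25 - 30)/(-3)) = -39*(125 - ⅓*7) = -39*(125 - 7/3) = -39*368/3 = -4784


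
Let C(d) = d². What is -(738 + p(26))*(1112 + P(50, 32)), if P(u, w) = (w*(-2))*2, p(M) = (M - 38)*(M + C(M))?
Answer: 7563024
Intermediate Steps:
p(M) = (-38 + M)*(M + M²) (p(M) = (M - 38)*(M + M²) = (-38 + M)*(M + M²))
P(u, w) = -4*w (P(u, w) = -2*w*2 = -4*w)
-(738 + p(26))*(1112 + P(50, 32)) = -(738 + 26*(-38 + 26² - 37*26))*(1112 - 4*32) = -(738 + 26*(-38 + 676 - 962))*(1112 - 128) = -(738 + 26*(-324))*984 = -(738 - 8424)*984 = -(-7686)*984 = -1*(-7563024) = 7563024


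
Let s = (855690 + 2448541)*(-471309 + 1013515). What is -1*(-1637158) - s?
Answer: -1791572236428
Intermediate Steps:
s = 1791573873586 (s = 3304231*542206 = 1791573873586)
-1*(-1637158) - s = -1*(-1637158) - 1*1791573873586 = 1637158 - 1791573873586 = -1791572236428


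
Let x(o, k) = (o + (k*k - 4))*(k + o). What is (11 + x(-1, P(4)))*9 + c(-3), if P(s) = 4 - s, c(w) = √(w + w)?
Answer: 144 + I*√6 ≈ 144.0 + 2.4495*I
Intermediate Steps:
c(w) = √2*√w (c(w) = √(2*w) = √2*√w)
x(o, k) = (k + o)*(-4 + o + k²) (x(o, k) = (o + (k² - 4))*(k + o) = (o + (-4 + k²))*(k + o) = (-4 + o + k²)*(k + o) = (k + o)*(-4 + o + k²))
(11 + x(-1, P(4)))*9 + c(-3) = (11 + ((4 - 1*4)³ + (-1)² - 4*(4 - 1*4) - 4*(-1) + (4 - 1*4)*(-1) - (4 - 1*4)²))*9 + √2*√(-3) = (11 + ((4 - 4)³ + 1 - 4*(4 - 4) + 4 + (4 - 4)*(-1) - (4 - 4)²))*9 + √2*(I*√3) = (11 + (0³ + 1 - 4*0 + 4 + 0*(-1) - 1*0²))*9 + I*√6 = (11 + (0 + 1 + 0 + 4 + 0 - 1*0))*9 + I*√6 = (11 + (0 + 1 + 0 + 4 + 0 + 0))*9 + I*√6 = (11 + 5)*9 + I*√6 = 16*9 + I*√6 = 144 + I*√6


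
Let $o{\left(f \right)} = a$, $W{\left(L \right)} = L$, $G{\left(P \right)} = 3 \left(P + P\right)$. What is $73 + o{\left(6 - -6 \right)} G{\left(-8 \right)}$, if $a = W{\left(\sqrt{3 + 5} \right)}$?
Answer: $73 - 96 \sqrt{2} \approx -62.765$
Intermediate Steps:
$G{\left(P \right)} = 6 P$ ($G{\left(P \right)} = 3 \cdot 2 P = 6 P$)
$a = 2 \sqrt{2}$ ($a = \sqrt{3 + 5} = \sqrt{8} = 2 \sqrt{2} \approx 2.8284$)
$o{\left(f \right)} = 2 \sqrt{2}$
$73 + o{\left(6 - -6 \right)} G{\left(-8 \right)} = 73 + 2 \sqrt{2} \cdot 6 \left(-8\right) = 73 + 2 \sqrt{2} \left(-48\right) = 73 - 96 \sqrt{2}$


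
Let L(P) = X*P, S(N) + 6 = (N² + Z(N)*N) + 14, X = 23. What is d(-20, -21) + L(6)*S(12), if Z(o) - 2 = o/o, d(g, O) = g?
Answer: 25924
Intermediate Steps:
Z(o) = 3 (Z(o) = 2 + o/o = 2 + 1 = 3)
S(N) = 8 + N² + 3*N (S(N) = -6 + ((N² + 3*N) + 14) = -6 + (14 + N² + 3*N) = 8 + N² + 3*N)
L(P) = 23*P
d(-20, -21) + L(6)*S(12) = -20 + (23*6)*(8 + 12² + 3*12) = -20 + 138*(8 + 144 + 36) = -20 + 138*188 = -20 + 25944 = 25924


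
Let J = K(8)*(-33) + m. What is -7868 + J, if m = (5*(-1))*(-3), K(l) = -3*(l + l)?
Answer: -6269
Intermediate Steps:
K(l) = -6*l
m = 15 (m = -5*(-3) = 15)
J = 1599 (J = -6*8*(-33) + 15 = -48*(-33) + 15 = 1584 + 15 = 1599)
-7868 + J = -7868 + 1599 = -6269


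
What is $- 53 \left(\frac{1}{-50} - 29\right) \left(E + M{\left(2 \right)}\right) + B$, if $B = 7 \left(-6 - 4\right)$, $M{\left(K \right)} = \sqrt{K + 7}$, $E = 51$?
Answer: $\frac{2074631}{25} \approx 82985.0$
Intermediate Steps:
$M{\left(K \right)} = \sqrt{7 + K}$
$B = -70$ ($B = 7 \left(-10\right) = -70$)
$- 53 \left(\frac{1}{-50} - 29\right) \left(E + M{\left(2 \right)}\right) + B = - 53 \left(\frac{1}{-50} - 29\right) \left(51 + \sqrt{7 + 2}\right) - 70 = - 53 \left(- \frac{1}{50} - 29\right) \left(51 + \sqrt{9}\right) - 70 = - 53 \left(- \frac{1451 \left(51 + 3\right)}{50}\right) - 70 = - 53 \left(\left(- \frac{1451}{50}\right) 54\right) - 70 = \left(-53\right) \left(- \frac{39177}{25}\right) - 70 = \frac{2076381}{25} - 70 = \frac{2074631}{25}$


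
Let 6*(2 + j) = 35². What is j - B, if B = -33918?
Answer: 204721/6 ≈ 34120.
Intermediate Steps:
j = 1213/6 (j = -2 + (⅙)*35² = -2 + (⅙)*1225 = -2 + 1225/6 = 1213/6 ≈ 202.17)
j - B = 1213/6 - 1*(-33918) = 1213/6 + 33918 = 204721/6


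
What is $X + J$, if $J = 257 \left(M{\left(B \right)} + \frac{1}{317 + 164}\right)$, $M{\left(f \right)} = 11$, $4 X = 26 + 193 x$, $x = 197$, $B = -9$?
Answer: $\frac{23740783}{1924} \approx 12339.0$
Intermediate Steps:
$X = \frac{38047}{4}$ ($X = \frac{26 + 193 \cdot 197}{4} = \frac{26 + 38021}{4} = \frac{1}{4} \cdot 38047 = \frac{38047}{4} \approx 9511.8$)
$J = \frac{1360044}{481}$ ($J = 257 \left(11 + \frac{1}{317 + 164}\right) = 257 \left(11 + \frac{1}{481}\right) = 257 \cdot \frac{5292}{481} = \frac{1360044}{481} \approx 2827.5$)
$X + J = \frac{38047}{4} + \frac{1360044}{481} = \frac{23740783}{1924}$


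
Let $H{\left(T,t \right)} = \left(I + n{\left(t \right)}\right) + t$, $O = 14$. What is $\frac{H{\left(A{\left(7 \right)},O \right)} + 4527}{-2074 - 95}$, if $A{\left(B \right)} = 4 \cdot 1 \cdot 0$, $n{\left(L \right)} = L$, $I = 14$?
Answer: $- \frac{1523}{723} \approx -2.1065$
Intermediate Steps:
$A{\left(B \right)} = 0$ ($A{\left(B \right)} = 4 \cdot 0 = 0$)
$H{\left(T,t \right)} = 14 + 2 t$ ($H{\left(T,t \right)} = \left(14 + t\right) + t = 14 + 2 t$)
$\frac{H{\left(A{\left(7 \right)},O \right)} + 4527}{-2074 - 95} = \frac{\left(14 + 2 \cdot 14\right) + 4527}{-2074 - 95} = \frac{\left(14 + 28\right) + 4527}{-2169} = \left(42 + 4527\right) \left(- \frac{1}{2169}\right) = 4569 \left(- \frac{1}{2169}\right) = - \frac{1523}{723}$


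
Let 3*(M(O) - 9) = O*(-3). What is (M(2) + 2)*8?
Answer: 72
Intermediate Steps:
M(O) = 9 - O (M(O) = 9 + (O*(-3))/3 = 9 + (-3*O)/3 = 9 - O)
(M(2) + 2)*8 = ((9 - 1*2) + 2)*8 = ((9 - 2) + 2)*8 = (7 + 2)*8 = 9*8 = 72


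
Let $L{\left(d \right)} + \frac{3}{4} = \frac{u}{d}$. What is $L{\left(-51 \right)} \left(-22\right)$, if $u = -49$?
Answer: $- \frac{473}{102} \approx -4.6373$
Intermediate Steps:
$L{\left(d \right)} = - \frac{3}{4} - \frac{49}{d}$
$L{\left(-51 \right)} \left(-22\right) = \left(- \frac{3}{4} - \frac{49}{-51}\right) \left(-22\right) = \left(- \frac{3}{4} - - \frac{49}{51}\right) \left(-22\right) = \left(- \frac{3}{4} + \frac{49}{51}\right) \left(-22\right) = \frac{43}{204} \left(-22\right) = - \frac{473}{102}$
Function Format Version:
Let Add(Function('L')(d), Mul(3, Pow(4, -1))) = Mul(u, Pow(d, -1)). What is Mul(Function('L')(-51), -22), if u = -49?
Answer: Rational(-473, 102) ≈ -4.6373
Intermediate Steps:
Function('L')(d) = Add(Rational(-3, 4), Mul(-49, Pow(d, -1)))
Mul(Function('L')(-51), -22) = Mul(Add(Rational(-3, 4), Mul(-49, Pow(-51, -1))), -22) = Mul(Add(Rational(-3, 4), Mul(-49, Rational(-1, 51))), -22) = Mul(Add(Rational(-3, 4), Rational(49, 51)), -22) = Mul(Rational(43, 204), -22) = Rational(-473, 102)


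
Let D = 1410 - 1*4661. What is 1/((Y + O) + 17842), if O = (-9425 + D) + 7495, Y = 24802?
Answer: 1/37463 ≈ 2.6693e-5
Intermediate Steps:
D = -3251 (D = 1410 - 4661 = -3251)
O = -5181 (O = (-9425 - 3251) + 7495 = -12676 + 7495 = -5181)
1/((Y + O) + 17842) = 1/((24802 - 5181) + 17842) = 1/(19621 + 17842) = 1/37463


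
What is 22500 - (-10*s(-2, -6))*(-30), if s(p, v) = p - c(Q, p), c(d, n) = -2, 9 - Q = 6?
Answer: 22500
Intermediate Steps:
Q = 3 (Q = 9 - 1*6 = 9 - 6 = 3)
s(p, v) = 2 + p (s(p, v) = p - 1*(-2) = p + 2 = 2 + p)
22500 - (-10*s(-2, -6))*(-30) = 22500 - (-10*(2 - 2))*(-30) = 22500 - (-10*0)*(-30) = 22500 - 0*(-30) = 22500 - 1*0 = 22500 + 0 = 22500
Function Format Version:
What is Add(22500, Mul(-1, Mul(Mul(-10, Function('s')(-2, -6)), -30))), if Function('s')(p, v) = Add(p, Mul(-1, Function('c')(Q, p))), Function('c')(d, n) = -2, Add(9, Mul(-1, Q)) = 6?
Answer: 22500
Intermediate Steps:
Q = 3 (Q = Add(9, Mul(-1, 6)) = Add(9, -6) = 3)
Function('s')(p, v) = Add(2, p) (Function('s')(p, v) = Add(p, Mul(-1, -2)) = Add(p, 2) = Add(2, p))
Add(22500, Mul(-1, Mul(Mul(-10, Function('s')(-2, -6)), -30))) = Add(22500, Mul(-1, Mul(Mul(-10, Add(2, -2)), -30))) = Add(22500, Mul(-1, Mul(Mul(-10, 0), -30))) = Add(22500, Mul(-1, Mul(0, -30))) = Add(22500, Mul(-1, 0)) = Add(22500, 0) = 22500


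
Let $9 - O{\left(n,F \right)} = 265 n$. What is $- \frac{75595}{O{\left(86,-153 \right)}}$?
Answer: $\frac{75595}{22781} \approx 3.3183$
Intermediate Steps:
$O{\left(n,F \right)} = 9 - 265 n$
$- \frac{75595}{O{\left(86,-153 \right)}} = - \frac{75595}{9 - 22790} = - \frac{75595}{-22781} = \left(-75595\right) \left(- \frac{1}{22781}\right) = \frac{75595}{22781}$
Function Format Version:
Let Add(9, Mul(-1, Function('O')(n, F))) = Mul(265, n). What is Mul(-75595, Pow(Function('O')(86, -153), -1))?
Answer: Rational(75595, 22781) ≈ 3.3183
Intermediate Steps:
Function('O')(n, F) = Add(9, Mul(-265, n)) (Function('O')(n, F) = Add(9, Mul(-1, Mul(265, n))) = Add(9, Mul(-265, n)))
Mul(-75595, Pow(Function('O')(86, -153), -1)) = Mul(-75595, Pow(Add(9, Mul(-265, 86)), -1)) = Mul(-75595, Pow(Add(9, -22790), -1)) = Mul(-75595, Pow(-22781, -1)) = Mul(-75595, Rational(-1, 22781)) = Rational(75595, 22781)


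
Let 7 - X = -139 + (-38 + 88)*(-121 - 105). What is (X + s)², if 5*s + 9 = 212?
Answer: 3298549489/25 ≈ 1.3194e+8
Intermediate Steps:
s = 203/5 (s = -9/5 + (⅕)*212 = -9/5 + 212/5 = 203/5 ≈ 40.600)
X = 11446 (X = 7 - (-139 + (-38 + 88)*(-121 - 105)) = 7 - (-139 + 50*(-226)) = 7 - (-139 - 11300) = 7 - 1*(-11439) = 7 + 11439 = 11446)
(X + s)² = (11446 + 203/5)² = (57433/5)² = 3298549489/25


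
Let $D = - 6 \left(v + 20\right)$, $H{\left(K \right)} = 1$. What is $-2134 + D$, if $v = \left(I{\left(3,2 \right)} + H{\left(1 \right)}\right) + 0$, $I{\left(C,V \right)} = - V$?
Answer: $-2248$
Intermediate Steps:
$v = -1$ ($v = \left(\left(-1\right) 2 + 1\right) + 0 = \left(-2 + 1\right) + 0 = -1 + 0 = -1$)
$D = -114$ ($D = - 6 \left(-1 + 20\right) = \left(-6\right) 19 = -114$)
$-2134 + D = -2134 - 114 = -2248$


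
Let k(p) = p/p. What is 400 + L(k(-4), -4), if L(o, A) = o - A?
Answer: 405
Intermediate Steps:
k(p) = 1
400 + L(k(-4), -4) = 400 + (1 - 1*(-4)) = 400 + (1 + 4) = 400 + 5 = 405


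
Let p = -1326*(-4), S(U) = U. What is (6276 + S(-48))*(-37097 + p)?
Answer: -198006804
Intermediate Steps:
p = 5304
(6276 + S(-48))*(-37097 + p) = (6276 - 48)*(-37097 + 5304) = 6228*(-31793) = -198006804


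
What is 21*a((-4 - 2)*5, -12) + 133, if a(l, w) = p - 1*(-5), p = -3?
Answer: 175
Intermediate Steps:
a(l, w) = 2 (a(l, w) = -3 - 1*(-5) = -3 + 5 = 2)
21*a((-4 - 2)*5, -12) + 133 = 21*2 + 133 = 42 + 133 = 175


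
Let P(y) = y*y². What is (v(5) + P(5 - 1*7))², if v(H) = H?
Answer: 9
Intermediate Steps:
P(y) = y³
(v(5) + P(5 - 1*7))² = (5 + (5 - 1*7)³)² = (5 + (5 - 7)³)² = (5 + (-2)³)² = (5 - 8)² = (-3)² = 9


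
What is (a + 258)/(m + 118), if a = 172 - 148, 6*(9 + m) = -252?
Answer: 282/67 ≈ 4.2090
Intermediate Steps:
m = -51 (m = -9 + (1/6)*(-252) = -9 - 42 = -51)
a = 24
(a + 258)/(m + 118) = (24 + 258)/(-51 + 118) = 282/67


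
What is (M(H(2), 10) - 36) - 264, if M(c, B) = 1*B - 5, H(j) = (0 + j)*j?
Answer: -295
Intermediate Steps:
H(j) = j**2 (H(j) = j*j = j**2)
M(c, B) = -5 + B (M(c, B) = B - 5 = -5 + B)
(M(H(2), 10) - 36) - 264 = ((-5 + 10) - 36) - 264 = (5 - 36) - 264 = -31 - 264 = -295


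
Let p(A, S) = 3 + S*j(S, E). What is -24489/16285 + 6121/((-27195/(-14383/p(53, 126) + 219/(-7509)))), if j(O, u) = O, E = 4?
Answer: -910611699084755/704078067065751 ≈ -1.2933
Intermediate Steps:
p(A, S) = 3 + S² (p(A, S) = 3 + S*S = 3 + S²)
-24489/16285 + 6121/((-27195/(-14383/p(53, 126) + 219/(-7509)))) = -24489/16285 + 6121/((-27195/(-14383/(3 + 126²) + 219/(-7509)))) = -24489*1/16285 + 6121/((-27195/(-14383/(3 + 15876) + 219*(-1/7509)))) = -24489/16285 + 6121/((-27195/(-14383/15879 - 73/2503))) = -24489/16285 + 6121/((-27195/(-37159816/39745137))) = -24489/16285 + 6121/((-27195*(-39745137/37159816))) = -24489/16285 + 6121/(1080869000715/37159816) = -24489/16285 + 6121*(37159816/1080869000715) = -24489/16285 + 227455233736/1080869000715 = -910611699084755/704078067065751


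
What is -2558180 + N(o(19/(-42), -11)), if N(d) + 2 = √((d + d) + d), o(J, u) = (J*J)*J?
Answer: -2558182 + 19*I*√266/588 ≈ -2.5582e+6 + 0.52701*I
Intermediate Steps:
o(J, u) = J³ (o(J, u) = J²*J = J³)
N(d) = -2 + √3*√d (N(d) = -2 + √((d + d) + d) = -2 + √(2*d + d) = -2 + √(3*d) = -2 + √3*√d)
-2558180 + N(o(19/(-42), -11)) = -2558180 + (-2 + √3*√((19/(-42))³)) = -2558180 + (-2 + √3*√((19*(-1/42))³)) = -2558180 + (-2 + √3*√((-19/42)³)) = -2558180 + (-2 + √3*√(-6859/74088)) = -2558180 + (-2 + √3*(19*I*√798/1764)) = -2558180 + (-2 + 19*I*√266/588) = -2558182 + 19*I*√266/588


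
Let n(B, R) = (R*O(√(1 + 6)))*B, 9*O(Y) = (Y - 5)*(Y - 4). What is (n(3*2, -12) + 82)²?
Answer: 54244 - 19296*√7 ≈ 3191.6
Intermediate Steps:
O(Y) = (-5 + Y)*(-4 + Y)/9 (O(Y) = ((Y - 5)*(Y - 4))/9 = ((-5 + Y)*(-4 + Y))/9 = (-5 + Y)*(-4 + Y)/9)
n(B, R) = B*R*(3 - √7) (n(B, R) = (R*(20/9 - √(1 + 6) + (√(1 + 6))²/9))*B = (R*(20/9 - √7 + (√7)²/9))*B = (R*(20/9 - √7 + (⅑)*7))*B = (R*(20/9 - √7 + 7/9))*B = (R*(3 - √7))*B = B*R*(3 - √7))
(n(3*2, -12) + 82)² = ((3*2)*(-12)*(3 - √7) + 82)² = (6*(-12)*(3 - √7) + 82)² = ((-216 + 72*√7) + 82)² = (-134 + 72*√7)²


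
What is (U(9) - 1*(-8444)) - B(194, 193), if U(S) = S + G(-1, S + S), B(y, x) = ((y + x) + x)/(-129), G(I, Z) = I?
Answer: 1090888/129 ≈ 8456.5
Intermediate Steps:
B(y, x) = -2*x/129 - y/129 (B(y, x) = ((x + y) + x)*(-1/129) = (y + 2*x)*(-1/129) = -2*x/129 - y/129)
U(S) = -1 + S (U(S) = S - 1 = -1 + S)
(U(9) - 1*(-8444)) - B(194, 193) = ((-1 + 9) - 1*(-8444)) - (-2/129*193 - 1/129*194) = (8 + 8444) - (-386/129 - 194/129) = 8452 - 1*(-580/129) = 8452 + 580/129 = 1090888/129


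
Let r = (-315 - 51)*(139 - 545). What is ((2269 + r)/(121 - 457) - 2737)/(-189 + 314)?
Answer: -1070497/42000 ≈ -25.488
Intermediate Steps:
r = 148596 (r = -366*(-406) = 148596)
((2269 + r)/(121 - 457) - 2737)/(-189 + 314) = ((2269 + 148596)/(121 - 457) - 2737)/(-189 + 314) = (150865/(-336) - 2737)/125 = (150865*(-1/336) - 2737)*(1/125) = (-150865/336 - 2737)*(1/125) = -1070497/336*1/125 = -1070497/42000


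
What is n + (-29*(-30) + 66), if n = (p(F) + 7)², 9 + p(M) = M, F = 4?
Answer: 940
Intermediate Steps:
p(M) = -9 + M
n = 4 (n = ((-9 + 4) + 7)² = (-5 + 7)² = 2² = 4)
n + (-29*(-30) + 66) = 4 + (-29*(-30) + 66) = 4 + (870 + 66) = 4 + 936 = 940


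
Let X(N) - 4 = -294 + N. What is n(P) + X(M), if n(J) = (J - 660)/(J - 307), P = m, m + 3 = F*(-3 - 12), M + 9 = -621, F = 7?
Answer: -381032/415 ≈ -918.15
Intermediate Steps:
M = -630 (M = -9 - 621 = -630)
m = -108 (m = -3 + 7*(-3 - 12) = -3 + 7*(-15) = -3 - 105 = -108)
P = -108
n(J) = (-660 + J)/(-307 + J)
X(N) = -290 + N (X(N) = 4 + (-294 + N) = -290 + N)
n(P) + X(M) = (-660 - 108)/(-307 - 108) + (-290 - 630) = -768/(-415) - 920 = -1/415*(-768) - 920 = 768/415 - 920 = -381032/415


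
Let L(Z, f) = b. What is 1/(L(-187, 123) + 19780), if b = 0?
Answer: 1/19780 ≈ 5.0556e-5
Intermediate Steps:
L(Z, f) = 0
1/(L(-187, 123) + 19780) = 1/(0 + 19780) = 1/19780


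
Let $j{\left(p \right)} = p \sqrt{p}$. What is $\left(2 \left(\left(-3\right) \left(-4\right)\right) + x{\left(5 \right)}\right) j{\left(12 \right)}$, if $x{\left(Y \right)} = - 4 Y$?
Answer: $96 \sqrt{3} \approx 166.28$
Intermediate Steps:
$j{\left(p \right)} = p^{\frac{3}{2}}$
$\left(2 \left(\left(-3\right) \left(-4\right)\right) + x{\left(5 \right)}\right) j{\left(12 \right)} = \left(2 \left(\left(-3\right) \left(-4\right)\right) - 20\right) 12^{\frac{3}{2}} = \left(2 \cdot 12 - 20\right) 24 \sqrt{3} = \left(24 - 20\right) 24 \sqrt{3} = 4 \cdot 24 \sqrt{3} = 96 \sqrt{3}$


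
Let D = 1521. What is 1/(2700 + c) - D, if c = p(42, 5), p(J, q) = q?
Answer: -4114304/2705 ≈ -1521.0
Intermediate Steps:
c = 5
1/(2700 + c) - D = 1/(2700 + 5) - 1*1521 = 1/2705 - 1521 = -4114304/2705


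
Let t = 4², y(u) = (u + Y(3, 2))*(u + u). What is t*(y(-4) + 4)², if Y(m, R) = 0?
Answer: 20736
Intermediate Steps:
y(u) = 2*u² (y(u) = (u + 0)*(u + u) = u*(2*u) = 2*u²)
t = 16
t*(y(-4) + 4)² = 16*(2*(-4)² + 4)² = 16*(2*16 + 4)² = 16*(32 + 4)² = 16*36² = 16*1296 = 20736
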